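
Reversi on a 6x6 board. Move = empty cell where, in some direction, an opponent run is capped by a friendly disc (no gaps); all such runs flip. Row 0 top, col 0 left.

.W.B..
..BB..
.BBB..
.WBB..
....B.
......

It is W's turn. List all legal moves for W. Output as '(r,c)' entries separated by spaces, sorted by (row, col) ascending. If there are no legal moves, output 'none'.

(0,2): no bracket -> illegal
(0,4): flips 2 -> legal
(1,0): no bracket -> illegal
(1,1): flips 1 -> legal
(1,4): no bracket -> illegal
(2,0): no bracket -> illegal
(2,4): no bracket -> illegal
(3,0): no bracket -> illegal
(3,4): flips 4 -> legal
(3,5): no bracket -> illegal
(4,1): no bracket -> illegal
(4,2): no bracket -> illegal
(4,3): no bracket -> illegal
(4,5): no bracket -> illegal
(5,3): no bracket -> illegal
(5,4): no bracket -> illegal
(5,5): no bracket -> illegal

Answer: (0,4) (1,1) (3,4)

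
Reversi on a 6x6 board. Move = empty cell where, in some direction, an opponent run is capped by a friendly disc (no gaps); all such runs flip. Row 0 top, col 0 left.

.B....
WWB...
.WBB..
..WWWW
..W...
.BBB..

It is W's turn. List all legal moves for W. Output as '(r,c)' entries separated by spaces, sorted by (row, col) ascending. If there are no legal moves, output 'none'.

(0,0): no bracket -> illegal
(0,2): flips 2 -> legal
(0,3): flips 1 -> legal
(1,3): flips 2 -> legal
(1,4): flips 1 -> legal
(2,4): flips 2 -> legal
(3,1): no bracket -> illegal
(4,0): no bracket -> illegal
(4,1): no bracket -> illegal
(4,3): no bracket -> illegal
(4,4): no bracket -> illegal
(5,0): no bracket -> illegal
(5,4): no bracket -> illegal

Answer: (0,2) (0,3) (1,3) (1,4) (2,4)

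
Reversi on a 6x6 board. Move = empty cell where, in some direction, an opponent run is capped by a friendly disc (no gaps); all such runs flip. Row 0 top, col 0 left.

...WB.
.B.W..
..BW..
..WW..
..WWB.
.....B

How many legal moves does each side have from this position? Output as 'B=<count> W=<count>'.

Answer: B=4 W=6

Derivation:
-- B to move --
(0,2): flips 1 -> legal
(1,2): no bracket -> illegal
(1,4): no bracket -> illegal
(2,1): no bracket -> illegal
(2,4): flips 1 -> legal
(3,1): no bracket -> illegal
(3,4): no bracket -> illegal
(4,1): flips 2 -> legal
(5,1): no bracket -> illegal
(5,2): flips 2 -> legal
(5,3): no bracket -> illegal
(5,4): no bracket -> illegal
B mobility = 4
-- W to move --
(0,0): flips 2 -> legal
(0,1): no bracket -> illegal
(0,2): no bracket -> illegal
(0,5): flips 1 -> legal
(1,0): no bracket -> illegal
(1,2): flips 1 -> legal
(1,4): no bracket -> illegal
(1,5): no bracket -> illegal
(2,0): no bracket -> illegal
(2,1): flips 1 -> legal
(3,1): flips 1 -> legal
(3,4): no bracket -> illegal
(3,5): no bracket -> illegal
(4,5): flips 1 -> legal
(5,3): no bracket -> illegal
(5,4): no bracket -> illegal
W mobility = 6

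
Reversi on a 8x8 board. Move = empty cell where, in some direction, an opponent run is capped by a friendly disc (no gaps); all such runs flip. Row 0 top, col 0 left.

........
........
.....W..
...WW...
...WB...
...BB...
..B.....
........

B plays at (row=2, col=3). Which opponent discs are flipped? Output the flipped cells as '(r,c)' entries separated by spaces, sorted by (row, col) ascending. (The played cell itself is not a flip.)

Answer: (3,3) (4,3)

Derivation:
Dir NW: first cell '.' (not opp) -> no flip
Dir N: first cell '.' (not opp) -> no flip
Dir NE: first cell '.' (not opp) -> no flip
Dir W: first cell '.' (not opp) -> no flip
Dir E: first cell '.' (not opp) -> no flip
Dir SW: first cell '.' (not opp) -> no flip
Dir S: opp run (3,3) (4,3) capped by B -> flip
Dir SE: opp run (3,4), next='.' -> no flip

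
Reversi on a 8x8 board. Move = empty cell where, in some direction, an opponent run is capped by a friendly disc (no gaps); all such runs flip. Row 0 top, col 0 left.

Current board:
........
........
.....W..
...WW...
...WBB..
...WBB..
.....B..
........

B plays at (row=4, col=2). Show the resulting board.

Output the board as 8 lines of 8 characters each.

Answer: ........
........
.....W..
...WW...
..BBBB..
...WBB..
.....B..
........

Derivation:
Place B at (4,2); scan 8 dirs for brackets.
Dir NW: first cell '.' (not opp) -> no flip
Dir N: first cell '.' (not opp) -> no flip
Dir NE: opp run (3,3), next='.' -> no flip
Dir W: first cell '.' (not opp) -> no flip
Dir E: opp run (4,3) capped by B -> flip
Dir SW: first cell '.' (not opp) -> no flip
Dir S: first cell '.' (not opp) -> no flip
Dir SE: opp run (5,3), next='.' -> no flip
All flips: (4,3)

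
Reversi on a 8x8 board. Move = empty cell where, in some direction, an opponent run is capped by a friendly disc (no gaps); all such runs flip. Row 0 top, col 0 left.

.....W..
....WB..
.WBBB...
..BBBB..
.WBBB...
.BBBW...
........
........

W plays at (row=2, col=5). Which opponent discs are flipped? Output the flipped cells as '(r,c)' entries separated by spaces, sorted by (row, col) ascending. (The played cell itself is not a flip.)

Answer: (1,5) (2,2) (2,3) (2,4)

Derivation:
Dir NW: first cell 'W' (not opp) -> no flip
Dir N: opp run (1,5) capped by W -> flip
Dir NE: first cell '.' (not opp) -> no flip
Dir W: opp run (2,4) (2,3) (2,2) capped by W -> flip
Dir E: first cell '.' (not opp) -> no flip
Dir SW: opp run (3,4) (4,3) (5,2), next='.' -> no flip
Dir S: opp run (3,5), next='.' -> no flip
Dir SE: first cell '.' (not opp) -> no flip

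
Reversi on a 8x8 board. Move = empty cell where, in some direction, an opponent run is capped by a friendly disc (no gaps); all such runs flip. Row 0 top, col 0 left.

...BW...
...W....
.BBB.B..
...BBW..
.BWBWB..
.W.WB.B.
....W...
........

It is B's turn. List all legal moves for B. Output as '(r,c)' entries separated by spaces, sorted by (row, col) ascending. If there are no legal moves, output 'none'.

(0,2): no bracket -> illegal
(0,5): flips 1 -> legal
(1,2): no bracket -> illegal
(1,4): no bracket -> illegal
(1,5): no bracket -> illegal
(2,4): no bracket -> illegal
(2,6): no bracket -> illegal
(3,1): no bracket -> illegal
(3,2): no bracket -> illegal
(3,6): flips 1 -> legal
(4,0): no bracket -> illegal
(4,6): no bracket -> illegal
(5,0): no bracket -> illegal
(5,2): flips 1 -> legal
(5,5): flips 1 -> legal
(6,0): flips 2 -> legal
(6,1): flips 1 -> legal
(6,2): no bracket -> illegal
(6,3): flips 1 -> legal
(6,5): no bracket -> illegal
(7,3): no bracket -> illegal
(7,4): flips 1 -> legal
(7,5): no bracket -> illegal

Answer: (0,5) (3,6) (5,2) (5,5) (6,0) (6,1) (6,3) (7,4)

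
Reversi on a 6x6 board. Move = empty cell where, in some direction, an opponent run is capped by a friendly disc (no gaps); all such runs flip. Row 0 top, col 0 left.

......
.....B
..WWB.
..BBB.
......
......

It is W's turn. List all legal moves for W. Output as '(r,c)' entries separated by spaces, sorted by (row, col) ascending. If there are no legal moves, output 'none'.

Answer: (2,5) (4,1) (4,2) (4,3) (4,4) (4,5)

Derivation:
(0,4): no bracket -> illegal
(0,5): no bracket -> illegal
(1,3): no bracket -> illegal
(1,4): no bracket -> illegal
(2,1): no bracket -> illegal
(2,5): flips 1 -> legal
(3,1): no bracket -> illegal
(3,5): no bracket -> illegal
(4,1): flips 1 -> legal
(4,2): flips 1 -> legal
(4,3): flips 1 -> legal
(4,4): flips 1 -> legal
(4,5): flips 1 -> legal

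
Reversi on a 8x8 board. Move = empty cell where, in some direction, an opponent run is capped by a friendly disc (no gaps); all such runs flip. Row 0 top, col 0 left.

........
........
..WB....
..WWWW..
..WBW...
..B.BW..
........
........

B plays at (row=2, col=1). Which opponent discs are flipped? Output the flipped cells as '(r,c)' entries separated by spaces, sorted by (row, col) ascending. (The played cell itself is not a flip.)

Dir NW: first cell '.' (not opp) -> no flip
Dir N: first cell '.' (not opp) -> no flip
Dir NE: first cell '.' (not opp) -> no flip
Dir W: first cell '.' (not opp) -> no flip
Dir E: opp run (2,2) capped by B -> flip
Dir SW: first cell '.' (not opp) -> no flip
Dir S: first cell '.' (not opp) -> no flip
Dir SE: opp run (3,2) capped by B -> flip

Answer: (2,2) (3,2)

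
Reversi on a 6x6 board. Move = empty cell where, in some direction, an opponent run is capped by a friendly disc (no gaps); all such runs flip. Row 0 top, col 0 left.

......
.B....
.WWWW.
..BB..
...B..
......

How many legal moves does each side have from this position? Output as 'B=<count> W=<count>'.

-- B to move --
(1,0): flips 1 -> legal
(1,2): flips 1 -> legal
(1,3): flips 1 -> legal
(1,4): flips 1 -> legal
(1,5): flips 1 -> legal
(2,0): no bracket -> illegal
(2,5): no bracket -> illegal
(3,0): no bracket -> illegal
(3,1): flips 1 -> legal
(3,4): no bracket -> illegal
(3,5): no bracket -> illegal
B mobility = 6
-- W to move --
(0,0): flips 1 -> legal
(0,1): flips 1 -> legal
(0,2): no bracket -> illegal
(1,0): no bracket -> illegal
(1,2): no bracket -> illegal
(2,0): no bracket -> illegal
(3,1): no bracket -> illegal
(3,4): no bracket -> illegal
(4,1): flips 1 -> legal
(4,2): flips 2 -> legal
(4,4): flips 1 -> legal
(5,2): no bracket -> illegal
(5,3): flips 2 -> legal
(5,4): flips 2 -> legal
W mobility = 7

Answer: B=6 W=7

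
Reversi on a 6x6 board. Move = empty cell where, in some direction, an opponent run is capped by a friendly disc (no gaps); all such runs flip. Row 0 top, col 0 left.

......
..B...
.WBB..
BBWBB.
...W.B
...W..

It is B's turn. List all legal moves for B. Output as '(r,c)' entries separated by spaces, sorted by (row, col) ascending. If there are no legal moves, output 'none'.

Answer: (1,1) (2,0) (4,1) (4,2) (5,2)

Derivation:
(1,0): no bracket -> illegal
(1,1): flips 1 -> legal
(2,0): flips 1 -> legal
(4,1): flips 1 -> legal
(4,2): flips 1 -> legal
(4,4): no bracket -> illegal
(5,2): flips 1 -> legal
(5,4): no bracket -> illegal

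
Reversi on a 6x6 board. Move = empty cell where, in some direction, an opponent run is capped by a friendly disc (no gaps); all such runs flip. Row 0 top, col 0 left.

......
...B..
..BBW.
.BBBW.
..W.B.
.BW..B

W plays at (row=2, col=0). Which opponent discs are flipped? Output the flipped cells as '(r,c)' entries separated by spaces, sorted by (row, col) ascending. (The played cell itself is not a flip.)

Answer: (3,1)

Derivation:
Dir NW: edge -> no flip
Dir N: first cell '.' (not opp) -> no flip
Dir NE: first cell '.' (not opp) -> no flip
Dir W: edge -> no flip
Dir E: first cell '.' (not opp) -> no flip
Dir SW: edge -> no flip
Dir S: first cell '.' (not opp) -> no flip
Dir SE: opp run (3,1) capped by W -> flip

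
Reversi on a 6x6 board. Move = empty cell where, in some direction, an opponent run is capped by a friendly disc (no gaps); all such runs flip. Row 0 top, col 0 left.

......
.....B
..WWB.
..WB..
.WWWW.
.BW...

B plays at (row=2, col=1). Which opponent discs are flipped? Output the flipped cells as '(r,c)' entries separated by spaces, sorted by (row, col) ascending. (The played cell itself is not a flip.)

Answer: (2,2) (2,3)

Derivation:
Dir NW: first cell '.' (not opp) -> no flip
Dir N: first cell '.' (not opp) -> no flip
Dir NE: first cell '.' (not opp) -> no flip
Dir W: first cell '.' (not opp) -> no flip
Dir E: opp run (2,2) (2,3) capped by B -> flip
Dir SW: first cell '.' (not opp) -> no flip
Dir S: first cell '.' (not opp) -> no flip
Dir SE: opp run (3,2) (4,3), next='.' -> no flip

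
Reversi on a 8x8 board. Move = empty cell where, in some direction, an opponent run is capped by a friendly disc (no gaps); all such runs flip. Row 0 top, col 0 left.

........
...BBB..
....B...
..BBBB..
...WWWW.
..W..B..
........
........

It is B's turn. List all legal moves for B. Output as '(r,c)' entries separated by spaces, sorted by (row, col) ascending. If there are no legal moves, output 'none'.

(3,6): no bracket -> illegal
(3,7): flips 1 -> legal
(4,1): no bracket -> illegal
(4,2): no bracket -> illegal
(4,7): no bracket -> illegal
(5,1): no bracket -> illegal
(5,3): flips 2 -> legal
(5,4): flips 2 -> legal
(5,6): flips 1 -> legal
(5,7): flips 1 -> legal
(6,1): flips 2 -> legal
(6,2): no bracket -> illegal
(6,3): no bracket -> illegal

Answer: (3,7) (5,3) (5,4) (5,6) (5,7) (6,1)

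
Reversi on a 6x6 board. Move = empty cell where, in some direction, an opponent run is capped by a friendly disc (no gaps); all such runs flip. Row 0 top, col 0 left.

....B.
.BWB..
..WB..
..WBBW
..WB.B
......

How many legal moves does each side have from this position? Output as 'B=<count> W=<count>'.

-- B to move --
(0,1): flips 1 -> legal
(0,2): no bracket -> illegal
(0,3): no bracket -> illegal
(2,1): flips 2 -> legal
(2,4): no bracket -> illegal
(2,5): flips 1 -> legal
(3,1): flips 2 -> legal
(4,1): flips 2 -> legal
(4,4): no bracket -> illegal
(5,1): flips 1 -> legal
(5,2): no bracket -> illegal
(5,3): no bracket -> illegal
B mobility = 6
-- W to move --
(0,0): flips 1 -> legal
(0,1): no bracket -> illegal
(0,2): no bracket -> illegal
(0,3): no bracket -> illegal
(0,5): no bracket -> illegal
(1,0): flips 1 -> legal
(1,4): flips 2 -> legal
(1,5): no bracket -> illegal
(2,0): no bracket -> illegal
(2,1): no bracket -> illegal
(2,4): flips 2 -> legal
(2,5): no bracket -> illegal
(4,4): flips 2 -> legal
(5,2): no bracket -> illegal
(5,3): no bracket -> illegal
(5,4): flips 1 -> legal
(5,5): flips 1 -> legal
W mobility = 7

Answer: B=6 W=7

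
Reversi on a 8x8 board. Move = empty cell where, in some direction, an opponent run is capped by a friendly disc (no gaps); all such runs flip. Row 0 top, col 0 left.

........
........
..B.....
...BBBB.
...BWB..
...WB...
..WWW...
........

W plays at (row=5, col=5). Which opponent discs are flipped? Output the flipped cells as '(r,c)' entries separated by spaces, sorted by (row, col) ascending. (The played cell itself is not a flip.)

Answer: (5,4)

Derivation:
Dir NW: first cell 'W' (not opp) -> no flip
Dir N: opp run (4,5) (3,5), next='.' -> no flip
Dir NE: first cell '.' (not opp) -> no flip
Dir W: opp run (5,4) capped by W -> flip
Dir E: first cell '.' (not opp) -> no flip
Dir SW: first cell 'W' (not opp) -> no flip
Dir S: first cell '.' (not opp) -> no flip
Dir SE: first cell '.' (not opp) -> no flip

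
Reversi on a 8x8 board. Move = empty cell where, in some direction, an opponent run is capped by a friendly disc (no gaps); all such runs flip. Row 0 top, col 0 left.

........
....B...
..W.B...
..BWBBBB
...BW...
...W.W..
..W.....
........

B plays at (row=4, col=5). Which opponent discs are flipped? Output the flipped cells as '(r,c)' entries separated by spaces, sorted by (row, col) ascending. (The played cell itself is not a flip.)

Dir NW: first cell 'B' (not opp) -> no flip
Dir N: first cell 'B' (not opp) -> no flip
Dir NE: first cell 'B' (not opp) -> no flip
Dir W: opp run (4,4) capped by B -> flip
Dir E: first cell '.' (not opp) -> no flip
Dir SW: first cell '.' (not opp) -> no flip
Dir S: opp run (5,5), next='.' -> no flip
Dir SE: first cell '.' (not opp) -> no flip

Answer: (4,4)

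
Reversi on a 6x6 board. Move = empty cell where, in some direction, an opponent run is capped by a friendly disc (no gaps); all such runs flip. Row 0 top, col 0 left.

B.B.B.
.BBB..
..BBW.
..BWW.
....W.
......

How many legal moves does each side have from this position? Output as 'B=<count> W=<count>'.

Answer: B=5 W=4

Derivation:
-- B to move --
(1,4): no bracket -> illegal
(1,5): no bracket -> illegal
(2,5): flips 1 -> legal
(3,5): flips 3 -> legal
(4,2): no bracket -> illegal
(4,3): flips 1 -> legal
(4,5): flips 1 -> legal
(5,3): no bracket -> illegal
(5,4): no bracket -> illegal
(5,5): flips 2 -> legal
B mobility = 5
-- W to move --
(0,1): flips 2 -> legal
(0,3): flips 2 -> legal
(0,5): no bracket -> illegal
(1,0): no bracket -> illegal
(1,4): no bracket -> illegal
(1,5): no bracket -> illegal
(2,0): no bracket -> illegal
(2,1): flips 2 -> legal
(3,1): flips 1 -> legal
(4,1): no bracket -> illegal
(4,2): no bracket -> illegal
(4,3): no bracket -> illegal
W mobility = 4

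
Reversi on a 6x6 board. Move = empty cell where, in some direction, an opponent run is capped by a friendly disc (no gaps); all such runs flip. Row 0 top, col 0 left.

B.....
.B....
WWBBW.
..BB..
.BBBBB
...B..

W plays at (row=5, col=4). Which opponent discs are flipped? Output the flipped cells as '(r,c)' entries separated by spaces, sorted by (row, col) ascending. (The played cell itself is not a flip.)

Answer: (3,2) (4,3)

Derivation:
Dir NW: opp run (4,3) (3,2) capped by W -> flip
Dir N: opp run (4,4), next='.' -> no flip
Dir NE: opp run (4,5), next=edge -> no flip
Dir W: opp run (5,3), next='.' -> no flip
Dir E: first cell '.' (not opp) -> no flip
Dir SW: edge -> no flip
Dir S: edge -> no flip
Dir SE: edge -> no flip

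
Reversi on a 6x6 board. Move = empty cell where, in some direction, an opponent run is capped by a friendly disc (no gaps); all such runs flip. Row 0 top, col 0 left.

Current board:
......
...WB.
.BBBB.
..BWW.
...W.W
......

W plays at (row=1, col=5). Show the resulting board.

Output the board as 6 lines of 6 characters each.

Answer: ......
...WWW
.BBBW.
..BWW.
...W.W
......

Derivation:
Place W at (1,5); scan 8 dirs for brackets.
Dir NW: first cell '.' (not opp) -> no flip
Dir N: first cell '.' (not opp) -> no flip
Dir NE: edge -> no flip
Dir W: opp run (1,4) capped by W -> flip
Dir E: edge -> no flip
Dir SW: opp run (2,4) capped by W -> flip
Dir S: first cell '.' (not opp) -> no flip
Dir SE: edge -> no flip
All flips: (1,4) (2,4)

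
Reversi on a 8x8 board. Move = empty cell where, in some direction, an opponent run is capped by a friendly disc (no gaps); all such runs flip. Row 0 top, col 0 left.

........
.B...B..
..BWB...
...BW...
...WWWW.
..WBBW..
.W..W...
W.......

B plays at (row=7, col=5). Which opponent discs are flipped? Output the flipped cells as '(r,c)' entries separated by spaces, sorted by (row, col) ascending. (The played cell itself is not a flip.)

Dir NW: opp run (6,4) capped by B -> flip
Dir N: first cell '.' (not opp) -> no flip
Dir NE: first cell '.' (not opp) -> no flip
Dir W: first cell '.' (not opp) -> no flip
Dir E: first cell '.' (not opp) -> no flip
Dir SW: edge -> no flip
Dir S: edge -> no flip
Dir SE: edge -> no flip

Answer: (6,4)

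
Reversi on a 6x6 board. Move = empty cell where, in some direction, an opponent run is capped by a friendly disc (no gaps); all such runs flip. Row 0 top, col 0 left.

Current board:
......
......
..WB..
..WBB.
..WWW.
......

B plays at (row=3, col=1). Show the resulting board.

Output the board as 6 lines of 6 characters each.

Answer: ......
......
..WB..
.BBBB.
..WWW.
......

Derivation:
Place B at (3,1); scan 8 dirs for brackets.
Dir NW: first cell '.' (not opp) -> no flip
Dir N: first cell '.' (not opp) -> no flip
Dir NE: opp run (2,2), next='.' -> no flip
Dir W: first cell '.' (not opp) -> no flip
Dir E: opp run (3,2) capped by B -> flip
Dir SW: first cell '.' (not opp) -> no flip
Dir S: first cell '.' (not opp) -> no flip
Dir SE: opp run (4,2), next='.' -> no flip
All flips: (3,2)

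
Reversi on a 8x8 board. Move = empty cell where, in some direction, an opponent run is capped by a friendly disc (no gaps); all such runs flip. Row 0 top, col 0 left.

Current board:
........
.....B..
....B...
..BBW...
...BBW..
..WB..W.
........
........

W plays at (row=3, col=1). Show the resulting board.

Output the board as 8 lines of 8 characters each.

Answer: ........
.....B..
....B...
.WWWW...
...BBW..
..WB..W.
........
........

Derivation:
Place W at (3,1); scan 8 dirs for brackets.
Dir NW: first cell '.' (not opp) -> no flip
Dir N: first cell '.' (not opp) -> no flip
Dir NE: first cell '.' (not opp) -> no flip
Dir W: first cell '.' (not opp) -> no flip
Dir E: opp run (3,2) (3,3) capped by W -> flip
Dir SW: first cell '.' (not opp) -> no flip
Dir S: first cell '.' (not opp) -> no flip
Dir SE: first cell '.' (not opp) -> no flip
All flips: (3,2) (3,3)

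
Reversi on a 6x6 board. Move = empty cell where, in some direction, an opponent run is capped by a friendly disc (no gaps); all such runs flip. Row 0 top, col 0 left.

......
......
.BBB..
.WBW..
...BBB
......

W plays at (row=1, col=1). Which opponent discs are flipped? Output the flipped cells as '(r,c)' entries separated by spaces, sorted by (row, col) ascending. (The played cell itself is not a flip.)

Dir NW: first cell '.' (not opp) -> no flip
Dir N: first cell '.' (not opp) -> no flip
Dir NE: first cell '.' (not opp) -> no flip
Dir W: first cell '.' (not opp) -> no flip
Dir E: first cell '.' (not opp) -> no flip
Dir SW: first cell '.' (not opp) -> no flip
Dir S: opp run (2,1) capped by W -> flip
Dir SE: opp run (2,2) capped by W -> flip

Answer: (2,1) (2,2)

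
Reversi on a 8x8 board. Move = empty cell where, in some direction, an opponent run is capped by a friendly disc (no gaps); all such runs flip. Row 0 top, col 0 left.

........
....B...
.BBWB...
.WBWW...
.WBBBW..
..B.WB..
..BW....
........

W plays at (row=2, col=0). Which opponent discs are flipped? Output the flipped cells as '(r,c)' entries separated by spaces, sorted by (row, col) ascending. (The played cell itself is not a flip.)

Answer: (2,1) (2,2)

Derivation:
Dir NW: edge -> no flip
Dir N: first cell '.' (not opp) -> no flip
Dir NE: first cell '.' (not opp) -> no flip
Dir W: edge -> no flip
Dir E: opp run (2,1) (2,2) capped by W -> flip
Dir SW: edge -> no flip
Dir S: first cell '.' (not opp) -> no flip
Dir SE: first cell 'W' (not opp) -> no flip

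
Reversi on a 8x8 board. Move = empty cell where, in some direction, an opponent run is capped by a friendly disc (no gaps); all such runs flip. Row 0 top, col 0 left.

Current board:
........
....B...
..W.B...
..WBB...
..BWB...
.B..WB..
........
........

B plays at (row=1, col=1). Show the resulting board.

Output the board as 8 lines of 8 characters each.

Place B at (1,1); scan 8 dirs for brackets.
Dir NW: first cell '.' (not opp) -> no flip
Dir N: first cell '.' (not opp) -> no flip
Dir NE: first cell '.' (not opp) -> no flip
Dir W: first cell '.' (not opp) -> no flip
Dir E: first cell '.' (not opp) -> no flip
Dir SW: first cell '.' (not opp) -> no flip
Dir S: first cell '.' (not opp) -> no flip
Dir SE: opp run (2,2) capped by B -> flip
All flips: (2,2)

Answer: ........
.B..B...
..B.B...
..WBB...
..BWB...
.B..WB..
........
........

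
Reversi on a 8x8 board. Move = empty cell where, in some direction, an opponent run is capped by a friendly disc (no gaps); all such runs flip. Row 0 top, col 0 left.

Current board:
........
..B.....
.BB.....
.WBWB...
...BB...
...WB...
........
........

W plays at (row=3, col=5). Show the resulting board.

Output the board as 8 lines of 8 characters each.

Place W at (3,5); scan 8 dirs for brackets.
Dir NW: first cell '.' (not opp) -> no flip
Dir N: first cell '.' (not opp) -> no flip
Dir NE: first cell '.' (not opp) -> no flip
Dir W: opp run (3,4) capped by W -> flip
Dir E: first cell '.' (not opp) -> no flip
Dir SW: opp run (4,4) capped by W -> flip
Dir S: first cell '.' (not opp) -> no flip
Dir SE: first cell '.' (not opp) -> no flip
All flips: (3,4) (4,4)

Answer: ........
..B.....
.BB.....
.WBWWW..
...BW...
...WB...
........
........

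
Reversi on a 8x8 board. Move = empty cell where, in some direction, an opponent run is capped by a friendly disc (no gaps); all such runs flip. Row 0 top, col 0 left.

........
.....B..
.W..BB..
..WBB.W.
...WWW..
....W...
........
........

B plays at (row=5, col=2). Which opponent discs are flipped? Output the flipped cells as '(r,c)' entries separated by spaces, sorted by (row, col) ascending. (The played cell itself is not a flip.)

Answer: (4,3)

Derivation:
Dir NW: first cell '.' (not opp) -> no flip
Dir N: first cell '.' (not opp) -> no flip
Dir NE: opp run (4,3) capped by B -> flip
Dir W: first cell '.' (not opp) -> no flip
Dir E: first cell '.' (not opp) -> no flip
Dir SW: first cell '.' (not opp) -> no flip
Dir S: first cell '.' (not opp) -> no flip
Dir SE: first cell '.' (not opp) -> no flip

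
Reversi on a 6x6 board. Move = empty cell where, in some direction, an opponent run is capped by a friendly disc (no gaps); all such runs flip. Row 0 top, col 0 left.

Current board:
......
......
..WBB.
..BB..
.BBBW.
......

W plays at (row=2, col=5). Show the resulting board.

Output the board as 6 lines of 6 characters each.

Place W at (2,5); scan 8 dirs for brackets.
Dir NW: first cell '.' (not opp) -> no flip
Dir N: first cell '.' (not opp) -> no flip
Dir NE: edge -> no flip
Dir W: opp run (2,4) (2,3) capped by W -> flip
Dir E: edge -> no flip
Dir SW: first cell '.' (not opp) -> no flip
Dir S: first cell '.' (not opp) -> no flip
Dir SE: edge -> no flip
All flips: (2,3) (2,4)

Answer: ......
......
..WWWW
..BB..
.BBBW.
......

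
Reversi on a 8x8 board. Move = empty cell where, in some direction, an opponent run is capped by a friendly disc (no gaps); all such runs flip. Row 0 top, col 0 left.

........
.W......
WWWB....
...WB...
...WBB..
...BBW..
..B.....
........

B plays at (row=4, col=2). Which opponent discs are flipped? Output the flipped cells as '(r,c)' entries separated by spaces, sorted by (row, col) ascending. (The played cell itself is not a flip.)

Dir NW: first cell '.' (not opp) -> no flip
Dir N: first cell '.' (not opp) -> no flip
Dir NE: opp run (3,3), next='.' -> no flip
Dir W: first cell '.' (not opp) -> no flip
Dir E: opp run (4,3) capped by B -> flip
Dir SW: first cell '.' (not opp) -> no flip
Dir S: first cell '.' (not opp) -> no flip
Dir SE: first cell 'B' (not opp) -> no flip

Answer: (4,3)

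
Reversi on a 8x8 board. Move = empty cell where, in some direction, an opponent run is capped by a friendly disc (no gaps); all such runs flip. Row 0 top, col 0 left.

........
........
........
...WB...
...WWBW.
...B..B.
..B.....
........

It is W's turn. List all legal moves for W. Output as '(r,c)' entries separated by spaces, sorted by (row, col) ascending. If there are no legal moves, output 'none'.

Answer: (2,4) (2,5) (3,5) (6,3) (6,6) (7,1)

Derivation:
(2,3): no bracket -> illegal
(2,4): flips 1 -> legal
(2,5): flips 1 -> legal
(3,5): flips 1 -> legal
(3,6): no bracket -> illegal
(4,2): no bracket -> illegal
(4,7): no bracket -> illegal
(5,1): no bracket -> illegal
(5,2): no bracket -> illegal
(5,4): no bracket -> illegal
(5,5): no bracket -> illegal
(5,7): no bracket -> illegal
(6,1): no bracket -> illegal
(6,3): flips 1 -> legal
(6,4): no bracket -> illegal
(6,5): no bracket -> illegal
(6,6): flips 1 -> legal
(6,7): no bracket -> illegal
(7,1): flips 2 -> legal
(7,2): no bracket -> illegal
(7,3): no bracket -> illegal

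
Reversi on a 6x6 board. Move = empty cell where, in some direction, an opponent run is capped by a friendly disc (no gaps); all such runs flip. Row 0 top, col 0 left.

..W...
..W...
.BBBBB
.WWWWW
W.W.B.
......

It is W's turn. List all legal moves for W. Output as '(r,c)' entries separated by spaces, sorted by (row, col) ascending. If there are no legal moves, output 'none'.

Answer: (1,0) (1,1) (1,3) (1,4) (1,5) (3,0) (5,3) (5,4) (5,5)

Derivation:
(1,0): flips 1 -> legal
(1,1): flips 2 -> legal
(1,3): flips 3 -> legal
(1,4): flips 2 -> legal
(1,5): flips 2 -> legal
(2,0): no bracket -> illegal
(3,0): flips 1 -> legal
(4,3): no bracket -> illegal
(4,5): no bracket -> illegal
(5,3): flips 1 -> legal
(5,4): flips 1 -> legal
(5,5): flips 1 -> legal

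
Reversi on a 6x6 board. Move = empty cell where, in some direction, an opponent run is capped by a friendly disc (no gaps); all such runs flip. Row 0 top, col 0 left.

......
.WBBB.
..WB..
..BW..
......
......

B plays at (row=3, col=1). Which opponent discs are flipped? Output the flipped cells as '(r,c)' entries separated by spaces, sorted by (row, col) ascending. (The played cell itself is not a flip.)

Answer: (2,2)

Derivation:
Dir NW: first cell '.' (not opp) -> no flip
Dir N: first cell '.' (not opp) -> no flip
Dir NE: opp run (2,2) capped by B -> flip
Dir W: first cell '.' (not opp) -> no flip
Dir E: first cell 'B' (not opp) -> no flip
Dir SW: first cell '.' (not opp) -> no flip
Dir S: first cell '.' (not opp) -> no flip
Dir SE: first cell '.' (not opp) -> no flip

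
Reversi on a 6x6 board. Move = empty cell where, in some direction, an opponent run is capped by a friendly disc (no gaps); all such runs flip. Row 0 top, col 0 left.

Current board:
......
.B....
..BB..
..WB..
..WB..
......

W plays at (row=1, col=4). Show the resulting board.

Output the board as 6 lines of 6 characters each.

Place W at (1,4); scan 8 dirs for brackets.
Dir NW: first cell '.' (not opp) -> no flip
Dir N: first cell '.' (not opp) -> no flip
Dir NE: first cell '.' (not opp) -> no flip
Dir W: first cell '.' (not opp) -> no flip
Dir E: first cell '.' (not opp) -> no flip
Dir SW: opp run (2,3) capped by W -> flip
Dir S: first cell '.' (not opp) -> no flip
Dir SE: first cell '.' (not opp) -> no flip
All flips: (2,3)

Answer: ......
.B..W.
..BW..
..WB..
..WB..
......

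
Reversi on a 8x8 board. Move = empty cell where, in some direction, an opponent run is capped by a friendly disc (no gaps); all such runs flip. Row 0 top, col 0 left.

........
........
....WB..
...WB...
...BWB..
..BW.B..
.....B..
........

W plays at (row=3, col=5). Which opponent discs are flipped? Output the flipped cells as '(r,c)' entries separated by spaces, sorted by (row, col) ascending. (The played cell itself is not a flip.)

Dir NW: first cell 'W' (not opp) -> no flip
Dir N: opp run (2,5), next='.' -> no flip
Dir NE: first cell '.' (not opp) -> no flip
Dir W: opp run (3,4) capped by W -> flip
Dir E: first cell '.' (not opp) -> no flip
Dir SW: first cell 'W' (not opp) -> no flip
Dir S: opp run (4,5) (5,5) (6,5), next='.' -> no flip
Dir SE: first cell '.' (not opp) -> no flip

Answer: (3,4)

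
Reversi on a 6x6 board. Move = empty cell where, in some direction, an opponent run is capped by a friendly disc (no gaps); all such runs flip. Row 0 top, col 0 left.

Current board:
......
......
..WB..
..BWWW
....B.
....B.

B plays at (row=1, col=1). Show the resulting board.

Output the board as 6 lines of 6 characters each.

Answer: ......
.B....
..BB..
..BBWW
....B.
....B.

Derivation:
Place B at (1,1); scan 8 dirs for brackets.
Dir NW: first cell '.' (not opp) -> no flip
Dir N: first cell '.' (not opp) -> no flip
Dir NE: first cell '.' (not opp) -> no flip
Dir W: first cell '.' (not opp) -> no flip
Dir E: first cell '.' (not opp) -> no flip
Dir SW: first cell '.' (not opp) -> no flip
Dir S: first cell '.' (not opp) -> no flip
Dir SE: opp run (2,2) (3,3) capped by B -> flip
All flips: (2,2) (3,3)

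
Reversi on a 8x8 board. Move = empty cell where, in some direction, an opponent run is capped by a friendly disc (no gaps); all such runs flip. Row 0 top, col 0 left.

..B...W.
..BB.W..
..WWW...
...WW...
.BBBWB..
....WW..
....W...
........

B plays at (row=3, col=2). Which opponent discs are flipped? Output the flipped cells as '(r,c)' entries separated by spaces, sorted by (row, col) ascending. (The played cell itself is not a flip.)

Answer: (2,2)

Derivation:
Dir NW: first cell '.' (not opp) -> no flip
Dir N: opp run (2,2) capped by B -> flip
Dir NE: opp run (2,3), next='.' -> no flip
Dir W: first cell '.' (not opp) -> no flip
Dir E: opp run (3,3) (3,4), next='.' -> no flip
Dir SW: first cell 'B' (not opp) -> no flip
Dir S: first cell 'B' (not opp) -> no flip
Dir SE: first cell 'B' (not opp) -> no flip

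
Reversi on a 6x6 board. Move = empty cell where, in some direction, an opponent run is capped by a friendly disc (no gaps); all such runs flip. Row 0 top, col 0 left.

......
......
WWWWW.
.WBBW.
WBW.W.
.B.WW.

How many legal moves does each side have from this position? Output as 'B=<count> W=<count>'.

Answer: B=11 W=2

Derivation:
-- B to move --
(1,0): flips 1 -> legal
(1,1): flips 3 -> legal
(1,2): flips 1 -> legal
(1,3): flips 1 -> legal
(1,4): flips 1 -> legal
(1,5): flips 1 -> legal
(2,5): no bracket -> illegal
(3,0): flips 1 -> legal
(3,5): flips 1 -> legal
(4,3): flips 1 -> legal
(4,5): no bracket -> illegal
(5,0): no bracket -> illegal
(5,2): flips 1 -> legal
(5,5): flips 1 -> legal
B mobility = 11
-- W to move --
(3,0): no bracket -> illegal
(4,3): flips 2 -> legal
(5,0): flips 2 -> legal
(5,2): no bracket -> illegal
W mobility = 2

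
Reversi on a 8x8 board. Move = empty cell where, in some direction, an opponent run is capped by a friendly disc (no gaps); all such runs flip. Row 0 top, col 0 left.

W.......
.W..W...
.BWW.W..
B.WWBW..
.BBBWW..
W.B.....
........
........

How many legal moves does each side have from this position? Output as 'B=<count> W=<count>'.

-- B to move --
(0,1): flips 1 -> legal
(0,2): no bracket -> illegal
(0,3): no bracket -> illegal
(0,4): no bracket -> illegal
(0,5): flips 3 -> legal
(1,0): no bracket -> illegal
(1,2): flips 3 -> legal
(1,3): flips 2 -> legal
(1,5): no bracket -> illegal
(1,6): flips 1 -> legal
(2,0): no bracket -> illegal
(2,4): flips 3 -> legal
(2,6): no bracket -> illegal
(3,1): flips 2 -> legal
(3,6): flips 1 -> legal
(4,0): no bracket -> illegal
(4,6): flips 2 -> legal
(5,1): no bracket -> illegal
(5,3): no bracket -> illegal
(5,4): flips 1 -> legal
(5,5): no bracket -> illegal
(5,6): flips 1 -> legal
(6,0): no bracket -> illegal
(6,1): no bracket -> illegal
B mobility = 11
-- W to move --
(1,0): flips 1 -> legal
(1,2): no bracket -> illegal
(2,0): flips 1 -> legal
(2,4): flips 1 -> legal
(3,1): flips 1 -> legal
(4,0): flips 3 -> legal
(5,1): flips 1 -> legal
(5,3): flips 1 -> legal
(5,4): flips 1 -> legal
(6,1): flips 3 -> legal
(6,2): flips 2 -> legal
(6,3): no bracket -> illegal
W mobility = 10

Answer: B=11 W=10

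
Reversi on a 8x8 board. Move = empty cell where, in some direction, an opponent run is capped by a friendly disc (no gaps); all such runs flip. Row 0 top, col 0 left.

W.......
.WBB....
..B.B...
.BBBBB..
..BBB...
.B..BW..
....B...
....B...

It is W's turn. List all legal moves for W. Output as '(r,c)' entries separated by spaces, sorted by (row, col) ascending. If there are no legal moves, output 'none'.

(0,1): no bracket -> illegal
(0,2): no bracket -> illegal
(0,3): no bracket -> illegal
(0,4): no bracket -> illegal
(1,4): flips 2 -> legal
(1,5): no bracket -> illegal
(2,0): no bracket -> illegal
(2,1): no bracket -> illegal
(2,3): no bracket -> illegal
(2,5): no bracket -> illegal
(2,6): no bracket -> illegal
(3,0): no bracket -> illegal
(3,6): no bracket -> illegal
(4,0): no bracket -> illegal
(4,1): no bracket -> illegal
(4,5): no bracket -> illegal
(4,6): no bracket -> illegal
(5,0): no bracket -> illegal
(5,2): no bracket -> illegal
(5,3): flips 1 -> legal
(6,0): no bracket -> illegal
(6,1): no bracket -> illegal
(6,2): no bracket -> illegal
(6,3): no bracket -> illegal
(6,5): no bracket -> illegal
(7,3): flips 1 -> legal
(7,5): no bracket -> illegal

Answer: (1,4) (5,3) (7,3)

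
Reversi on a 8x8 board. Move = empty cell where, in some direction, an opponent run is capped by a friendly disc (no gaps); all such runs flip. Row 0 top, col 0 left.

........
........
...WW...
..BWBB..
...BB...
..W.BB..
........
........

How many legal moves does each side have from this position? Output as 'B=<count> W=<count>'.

-- B to move --
(1,2): flips 1 -> legal
(1,3): flips 3 -> legal
(1,4): flips 2 -> legal
(1,5): no bracket -> illegal
(2,2): flips 1 -> legal
(2,5): no bracket -> illegal
(4,1): no bracket -> illegal
(4,2): no bracket -> illegal
(5,1): no bracket -> illegal
(5,3): no bracket -> illegal
(6,1): flips 1 -> legal
(6,2): no bracket -> illegal
(6,3): no bracket -> illegal
B mobility = 5
-- W to move --
(2,1): no bracket -> illegal
(2,2): no bracket -> illegal
(2,5): flips 2 -> legal
(2,6): no bracket -> illegal
(3,1): flips 1 -> legal
(3,6): flips 2 -> legal
(4,1): flips 1 -> legal
(4,2): no bracket -> illegal
(4,5): flips 1 -> legal
(4,6): flips 1 -> legal
(5,3): flips 1 -> legal
(5,6): no bracket -> illegal
(6,3): no bracket -> illegal
(6,4): flips 3 -> legal
(6,5): no bracket -> illegal
(6,6): flips 2 -> legal
W mobility = 9

Answer: B=5 W=9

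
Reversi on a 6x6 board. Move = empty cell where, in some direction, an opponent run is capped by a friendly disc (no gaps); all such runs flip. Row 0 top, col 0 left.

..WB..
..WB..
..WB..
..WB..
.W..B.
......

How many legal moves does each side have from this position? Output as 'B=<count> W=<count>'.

Answer: B=5 W=5

Derivation:
-- B to move --
(0,1): flips 2 -> legal
(1,1): flips 2 -> legal
(2,1): flips 2 -> legal
(3,0): no bracket -> illegal
(3,1): flips 2 -> legal
(4,0): no bracket -> illegal
(4,2): no bracket -> illegal
(4,3): no bracket -> illegal
(5,0): flips 2 -> legal
(5,1): no bracket -> illegal
(5,2): no bracket -> illegal
B mobility = 5
-- W to move --
(0,4): flips 2 -> legal
(1,4): flips 2 -> legal
(2,4): flips 2 -> legal
(3,4): flips 2 -> legal
(3,5): no bracket -> illegal
(4,2): no bracket -> illegal
(4,3): no bracket -> illegal
(4,5): no bracket -> illegal
(5,3): no bracket -> illegal
(5,4): no bracket -> illegal
(5,5): flips 2 -> legal
W mobility = 5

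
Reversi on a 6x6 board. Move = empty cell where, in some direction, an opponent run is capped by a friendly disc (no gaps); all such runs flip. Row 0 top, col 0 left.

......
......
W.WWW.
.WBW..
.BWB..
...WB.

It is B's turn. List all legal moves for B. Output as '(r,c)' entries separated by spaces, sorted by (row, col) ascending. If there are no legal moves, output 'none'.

Answer: (1,2) (1,3) (1,4) (2,1) (3,0) (3,4) (5,2)

Derivation:
(1,0): no bracket -> illegal
(1,1): no bracket -> illegal
(1,2): flips 1 -> legal
(1,3): flips 2 -> legal
(1,4): flips 1 -> legal
(1,5): no bracket -> illegal
(2,1): flips 1 -> legal
(2,5): no bracket -> illegal
(3,0): flips 1 -> legal
(3,4): flips 1 -> legal
(3,5): no bracket -> illegal
(4,0): no bracket -> illegal
(4,4): no bracket -> illegal
(5,1): no bracket -> illegal
(5,2): flips 2 -> legal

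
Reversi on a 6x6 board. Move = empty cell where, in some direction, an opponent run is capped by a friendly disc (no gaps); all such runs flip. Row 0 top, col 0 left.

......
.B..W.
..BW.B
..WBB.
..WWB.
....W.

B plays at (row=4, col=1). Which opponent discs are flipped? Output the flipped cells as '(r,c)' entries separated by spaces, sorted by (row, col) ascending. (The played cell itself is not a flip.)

Answer: (4,2) (4,3)

Derivation:
Dir NW: first cell '.' (not opp) -> no flip
Dir N: first cell '.' (not opp) -> no flip
Dir NE: opp run (3,2) (2,3) (1,4), next='.' -> no flip
Dir W: first cell '.' (not opp) -> no flip
Dir E: opp run (4,2) (4,3) capped by B -> flip
Dir SW: first cell '.' (not opp) -> no flip
Dir S: first cell '.' (not opp) -> no flip
Dir SE: first cell '.' (not opp) -> no flip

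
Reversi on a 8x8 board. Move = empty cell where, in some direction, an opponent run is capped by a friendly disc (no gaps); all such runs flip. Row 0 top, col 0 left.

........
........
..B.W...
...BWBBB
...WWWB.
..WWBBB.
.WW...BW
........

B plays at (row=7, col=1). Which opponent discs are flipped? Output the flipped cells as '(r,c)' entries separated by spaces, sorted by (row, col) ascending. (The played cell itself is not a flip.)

Dir NW: first cell '.' (not opp) -> no flip
Dir N: opp run (6,1), next='.' -> no flip
Dir NE: opp run (6,2) (5,3) (4,4) capped by B -> flip
Dir W: first cell '.' (not opp) -> no flip
Dir E: first cell '.' (not opp) -> no flip
Dir SW: edge -> no flip
Dir S: edge -> no flip
Dir SE: edge -> no flip

Answer: (4,4) (5,3) (6,2)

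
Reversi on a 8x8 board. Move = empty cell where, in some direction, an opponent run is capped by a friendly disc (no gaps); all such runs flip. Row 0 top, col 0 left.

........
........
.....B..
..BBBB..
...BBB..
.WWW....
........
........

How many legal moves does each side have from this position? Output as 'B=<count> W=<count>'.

Answer: B=3 W=3

Derivation:
-- B to move --
(4,0): no bracket -> illegal
(4,1): no bracket -> illegal
(4,2): no bracket -> illegal
(5,0): no bracket -> illegal
(5,4): no bracket -> illegal
(6,0): no bracket -> illegal
(6,1): flips 1 -> legal
(6,2): flips 1 -> legal
(6,3): flips 1 -> legal
(6,4): no bracket -> illegal
B mobility = 3
-- W to move --
(1,4): no bracket -> illegal
(1,5): no bracket -> illegal
(1,6): flips 3 -> legal
(2,1): no bracket -> illegal
(2,2): no bracket -> illegal
(2,3): flips 2 -> legal
(2,4): no bracket -> illegal
(2,6): flips 2 -> legal
(3,1): no bracket -> illegal
(3,6): no bracket -> illegal
(4,1): no bracket -> illegal
(4,2): no bracket -> illegal
(4,6): no bracket -> illegal
(5,4): no bracket -> illegal
(5,5): no bracket -> illegal
(5,6): no bracket -> illegal
W mobility = 3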